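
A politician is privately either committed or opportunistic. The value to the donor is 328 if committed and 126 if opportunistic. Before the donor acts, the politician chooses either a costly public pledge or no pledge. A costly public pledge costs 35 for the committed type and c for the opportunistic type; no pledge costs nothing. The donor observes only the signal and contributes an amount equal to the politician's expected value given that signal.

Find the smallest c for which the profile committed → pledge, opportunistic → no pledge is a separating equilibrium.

Under separation: pledge → committed (pays 328); no pledge → opportunistic (pays 126).
Committed: 328 − 35 = 293 ≥ 126 − 0 = 126. Holds regardless of c. ✓
Opportunistic: 126 − 0 ≥ 328 − c, so c ≥ 328 − 126 = 202.

202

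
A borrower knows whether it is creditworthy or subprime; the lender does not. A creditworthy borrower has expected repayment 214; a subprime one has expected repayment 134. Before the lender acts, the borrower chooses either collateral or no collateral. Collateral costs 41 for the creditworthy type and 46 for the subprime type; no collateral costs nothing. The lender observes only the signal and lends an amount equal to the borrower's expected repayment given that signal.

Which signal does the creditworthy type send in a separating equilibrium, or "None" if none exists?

Try creditworthy → collateral, subprime → no collateral:
  Under separation the lender infers type exactly: collateral → creditworthy (pays 214), no collateral → subprime (pays 134).
  Creditworthy: collateral gives 214 − 41 = 173; no collateral gives 134 − 0 = 134. No deviation. ✓
  Subprime: no collateral gives 134 − 0 = 134; collateral gives 214 − 46 = 168. Would deviate. ✗
Try creditworthy → no collateral, subprime → collateral:
  Under separation the lender infers type exactly: no collateral → creditworthy (pays 214), collateral → subprime (pays 134).
  Creditworthy: no collateral gives 214 − 0 = 214; collateral gives 134 − 41 = 93. No deviation. ✓
  Subprime: collateral gives 134 − 46 = 88; no collateral gives 214 − 0 = 214. Would deviate. ✗
Neither assignment is incentive-compatible.

None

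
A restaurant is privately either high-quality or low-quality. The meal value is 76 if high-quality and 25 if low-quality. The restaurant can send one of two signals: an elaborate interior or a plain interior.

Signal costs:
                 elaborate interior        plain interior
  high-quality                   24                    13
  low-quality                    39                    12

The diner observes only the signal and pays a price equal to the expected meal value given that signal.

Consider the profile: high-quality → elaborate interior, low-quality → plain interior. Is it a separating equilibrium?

No

If types separate, elaborate interior earns payment 76 and plain interior earns 25.
High-quality: elaborate interior gives 76 − 24 = 52; plain interior gives 25 − 13 = 12. No deviation. ✓
Low-quality: plain interior gives 25 − 12 = 13; elaborate interior gives 76 − 39 = 37. Would deviate. ✗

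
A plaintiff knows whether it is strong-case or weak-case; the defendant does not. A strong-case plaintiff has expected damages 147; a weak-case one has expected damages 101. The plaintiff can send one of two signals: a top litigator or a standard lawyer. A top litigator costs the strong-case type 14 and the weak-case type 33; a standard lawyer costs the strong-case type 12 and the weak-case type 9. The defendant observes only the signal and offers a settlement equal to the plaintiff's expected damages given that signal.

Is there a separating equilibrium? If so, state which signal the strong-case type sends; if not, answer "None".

None

Try strong-case → top litigator, weak-case → standard lawyer:
  If types separate, top litigator earns payment 147 and standard lawyer earns 101.
  Strong-case: top litigator gives 147 − 14 = 133; standard lawyer gives 101 − 12 = 89. No deviation. ✓
  Weak-case: standard lawyer gives 101 − 9 = 92; top litigator gives 147 − 33 = 114. Would deviate. ✗
Try strong-case → standard lawyer, weak-case → top litigator:
  If types separate, standard lawyer earns payment 147 and top litigator earns 101.
  Strong-case: standard lawyer gives 147 − 12 = 135; top litigator gives 101 − 14 = 87. No deviation. ✓
  Weak-case: top litigator gives 101 − 33 = 68; standard lawyer gives 147 − 9 = 138. Would deviate. ✗
Neither assignment is incentive-compatible.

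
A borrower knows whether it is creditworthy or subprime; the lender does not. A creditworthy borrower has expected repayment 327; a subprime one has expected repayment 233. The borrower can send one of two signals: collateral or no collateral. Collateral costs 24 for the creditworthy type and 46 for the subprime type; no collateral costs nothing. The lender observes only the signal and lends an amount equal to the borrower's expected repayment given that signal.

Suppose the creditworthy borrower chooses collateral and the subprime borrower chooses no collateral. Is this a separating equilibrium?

If types separate, collateral earns payment 327 and no collateral earns 233.
Creditworthy: collateral gives 327 − 24 = 303; no collateral gives 233 − 0 = 233. No deviation. ✓
Subprime: no collateral gives 233 − 0 = 233; collateral gives 327 − 46 = 281. Would deviate. ✗

No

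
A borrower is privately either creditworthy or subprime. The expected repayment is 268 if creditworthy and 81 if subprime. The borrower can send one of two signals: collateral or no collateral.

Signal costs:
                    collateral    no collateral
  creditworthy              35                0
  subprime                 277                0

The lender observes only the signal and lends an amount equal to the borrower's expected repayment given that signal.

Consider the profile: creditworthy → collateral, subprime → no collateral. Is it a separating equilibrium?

If types separate, collateral earns payment 268 and no collateral earns 81.
Creditworthy: collateral gives 268 − 35 = 233; no collateral gives 81 − 0 = 81. No deviation. ✓
Subprime: no collateral gives 81 − 0 = 81; collateral gives 268 − 277 = -9. No deviation. ✓
Both incentive constraints hold.

Yes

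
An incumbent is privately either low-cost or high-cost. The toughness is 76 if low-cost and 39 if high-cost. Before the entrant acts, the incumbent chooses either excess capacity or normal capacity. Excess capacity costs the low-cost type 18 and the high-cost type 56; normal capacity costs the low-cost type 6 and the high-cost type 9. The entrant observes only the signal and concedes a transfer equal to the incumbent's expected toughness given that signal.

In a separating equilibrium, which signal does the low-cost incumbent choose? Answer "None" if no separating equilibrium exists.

excess capacity

Try low-cost → excess capacity, high-cost → normal capacity:
  Under separation the entrant infers type exactly: excess capacity → low-cost (pays 76), normal capacity → high-cost (pays 39).
  Low-cost: excess capacity gives 76 − 18 = 58; normal capacity gives 39 − 6 = 33. No deviation. ✓
  High-cost: normal capacity gives 39 − 9 = 30; excess capacity gives 76 − 56 = 20. No deviation. ✓
Both hold — the low-cost type sends excess capacity.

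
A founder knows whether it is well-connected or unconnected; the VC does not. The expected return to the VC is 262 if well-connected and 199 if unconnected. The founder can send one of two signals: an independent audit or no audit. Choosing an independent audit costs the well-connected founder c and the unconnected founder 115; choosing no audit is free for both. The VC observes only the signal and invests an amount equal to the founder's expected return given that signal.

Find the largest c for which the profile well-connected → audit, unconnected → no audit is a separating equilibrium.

Under separation: audit → well-connected (pays 262); no audit → unconnected (pays 199).
Unconnected: 199 − 0 = 199 ≥ 262 − 115 = 147. Holds regardless of c. ✓
Well-connected: 262 − c ≥ 199 − 0, so c ≤ 262 − 199 = 63.

63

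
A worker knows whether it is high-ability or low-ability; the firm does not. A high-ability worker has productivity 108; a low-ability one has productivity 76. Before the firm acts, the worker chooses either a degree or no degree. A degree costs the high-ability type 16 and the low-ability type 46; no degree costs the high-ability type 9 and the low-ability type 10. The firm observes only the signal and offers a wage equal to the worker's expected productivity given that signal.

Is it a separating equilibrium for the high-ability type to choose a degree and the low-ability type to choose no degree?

If types separate, degree earns payment 108 and no degree earns 76.
High-ability: degree gives 108 − 16 = 92; no degree gives 76 − 9 = 67. No deviation. ✓
Low-ability: no degree gives 76 − 10 = 66; degree gives 108 − 46 = 62. No deviation. ✓
Neither type gains from mimicking the other.

Yes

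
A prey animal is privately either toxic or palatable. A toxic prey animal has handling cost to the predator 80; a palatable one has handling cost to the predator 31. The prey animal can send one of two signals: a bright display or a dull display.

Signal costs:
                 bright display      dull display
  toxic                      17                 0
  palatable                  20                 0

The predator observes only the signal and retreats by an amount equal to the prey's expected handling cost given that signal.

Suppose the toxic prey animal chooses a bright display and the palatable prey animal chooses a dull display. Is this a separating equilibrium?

No

If types separate, bright display earns payment 80 and dull display earns 31.
Toxic: bright display gives 80 − 17 = 63; dull display gives 31 − 0 = 31. No deviation. ✓
Palatable: dull display gives 31 − 0 = 31; bright display gives 80 − 20 = 60. Would deviate. ✗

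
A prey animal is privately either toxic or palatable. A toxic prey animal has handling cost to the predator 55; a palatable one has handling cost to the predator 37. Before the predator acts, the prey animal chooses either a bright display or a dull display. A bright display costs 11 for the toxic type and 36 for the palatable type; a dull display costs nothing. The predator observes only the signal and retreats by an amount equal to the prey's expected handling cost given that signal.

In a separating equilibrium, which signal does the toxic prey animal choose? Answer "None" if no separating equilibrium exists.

bright display

Try toxic → bright display, palatable → dull display:
  If types separate, bright display earns payment 55 and dull display earns 37.
  Toxic: bright display gives 55 − 11 = 44; dull display gives 37 − 0 = 37. No deviation. ✓
  Palatable: dull display gives 37 − 0 = 37; bright display gives 55 − 36 = 19. No deviation. ✓
Both hold — the toxic type sends bright display.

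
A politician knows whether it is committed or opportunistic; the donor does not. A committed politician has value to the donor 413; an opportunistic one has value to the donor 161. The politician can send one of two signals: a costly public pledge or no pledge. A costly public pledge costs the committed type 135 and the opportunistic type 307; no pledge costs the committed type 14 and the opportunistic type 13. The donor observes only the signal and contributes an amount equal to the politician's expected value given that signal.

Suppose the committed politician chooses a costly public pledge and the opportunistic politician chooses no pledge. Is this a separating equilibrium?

Under separation the donor infers type exactly: pledge → committed (pays 413), no pledge → opportunistic (pays 161).
Committed: pledge gives 413 − 135 = 278; no pledge gives 161 − 14 = 147. No deviation. ✓
Opportunistic: no pledge gives 161 − 13 = 148; pledge gives 413 − 307 = 106. No deviation. ✓
Neither type gains from mimicking the other.

Yes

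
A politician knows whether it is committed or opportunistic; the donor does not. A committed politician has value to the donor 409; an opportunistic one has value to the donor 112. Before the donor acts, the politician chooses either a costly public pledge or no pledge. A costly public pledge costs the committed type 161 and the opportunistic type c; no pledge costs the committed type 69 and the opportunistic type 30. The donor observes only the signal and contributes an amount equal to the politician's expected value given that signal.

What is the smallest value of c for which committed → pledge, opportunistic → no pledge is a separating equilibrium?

327

Under separation: pledge → committed (pays 409); no pledge → opportunistic (pays 112).
Committed: 409 − 161 = 248 ≥ 112 − 69 = 43. Holds regardless of c. ✓
Opportunistic: 112 − 30 ≥ 409 − c, so c ≥ 409 − 82 = 327.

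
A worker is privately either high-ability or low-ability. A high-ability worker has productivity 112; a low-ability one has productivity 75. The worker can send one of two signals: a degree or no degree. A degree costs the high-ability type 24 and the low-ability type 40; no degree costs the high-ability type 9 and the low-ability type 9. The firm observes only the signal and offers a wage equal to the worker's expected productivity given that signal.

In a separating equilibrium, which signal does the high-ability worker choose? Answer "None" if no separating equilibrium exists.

Try high-ability → degree, low-ability → no degree:
  Under separation the firm infers type exactly: degree → high-ability (pays 112), no degree → low-ability (pays 75).
  High-ability: degree gives 112 − 24 = 88; no degree gives 75 − 9 = 66. No deviation. ✓
  Low-ability: no degree gives 75 − 9 = 66; degree gives 112 − 40 = 72. Would deviate. ✗
Try high-ability → no degree, low-ability → degree:
  Under separation the firm infers type exactly: no degree → high-ability (pays 112), degree → low-ability (pays 75).
  High-ability: no degree gives 112 − 9 = 103; degree gives 75 − 24 = 51. No deviation. ✓
  Low-ability: degree gives 75 − 40 = 35; no degree gives 112 − 9 = 103. Would deviate. ✗
Neither assignment is incentive-compatible.

None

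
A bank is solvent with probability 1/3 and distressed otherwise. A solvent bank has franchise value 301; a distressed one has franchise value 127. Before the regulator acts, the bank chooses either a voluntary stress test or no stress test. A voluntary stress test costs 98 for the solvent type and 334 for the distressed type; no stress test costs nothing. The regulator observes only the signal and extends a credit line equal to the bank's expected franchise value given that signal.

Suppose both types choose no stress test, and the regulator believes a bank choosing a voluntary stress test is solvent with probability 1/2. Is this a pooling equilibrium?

On the equilibrium path (no stress test) the regulator holds the prior 1/3 and pays 1/3·301 + 2/3·127 = 185. Off-path (stress test) belief 1/2 gives 1/2·301 + 1/2·127 = 214.
Solvent: no stress test gives 185 − 0 = 185; stress test gives 214 − 98 = 116. Stays. ✓
Distressed: no stress test gives 185 − 0 = 185; stress test gives 214 − 334 = -120. Stays. ✓
Beliefs are Bayes-consistent on-path and both types best-respond.

Yes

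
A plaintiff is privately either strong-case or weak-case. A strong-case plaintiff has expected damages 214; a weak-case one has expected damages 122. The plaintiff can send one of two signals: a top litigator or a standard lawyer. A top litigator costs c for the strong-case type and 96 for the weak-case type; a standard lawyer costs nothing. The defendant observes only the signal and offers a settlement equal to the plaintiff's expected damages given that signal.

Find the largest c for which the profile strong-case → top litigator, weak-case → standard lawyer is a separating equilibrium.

Under separation: top litigator → strong-case (pays 214); standard lawyer → weak-case (pays 122).
Weak-case: 122 − 0 = 122 ≥ 214 − 96 = 118. Holds regardless of c. ✓
Strong-case: 214 − c ≥ 122 − 0, so c ≤ 214 − 122 = 92.

92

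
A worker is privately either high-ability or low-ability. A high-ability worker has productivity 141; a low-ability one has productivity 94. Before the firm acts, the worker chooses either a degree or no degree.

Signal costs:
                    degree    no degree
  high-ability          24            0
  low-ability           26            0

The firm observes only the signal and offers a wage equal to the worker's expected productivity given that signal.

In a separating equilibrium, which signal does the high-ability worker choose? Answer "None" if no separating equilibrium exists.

Try high-ability → degree, low-ability → no degree:
  If types separate, degree earns payment 141 and no degree earns 94.
  High-ability: degree gives 141 − 24 = 117; no degree gives 94 − 0 = 94. No deviation. ✓
  Low-ability: no degree gives 94 − 0 = 94; degree gives 141 − 26 = 115. Would deviate. ✗
Try high-ability → no degree, low-ability → degree:
  If types separate, no degree earns payment 141 and degree earns 94.
  High-ability: no degree gives 141 − 0 = 141; degree gives 94 − 24 = 70. No deviation. ✓
  Low-ability: degree gives 94 − 26 = 68; no degree gives 141 − 0 = 141. Would deviate. ✗
Neither assignment is incentive-compatible.

None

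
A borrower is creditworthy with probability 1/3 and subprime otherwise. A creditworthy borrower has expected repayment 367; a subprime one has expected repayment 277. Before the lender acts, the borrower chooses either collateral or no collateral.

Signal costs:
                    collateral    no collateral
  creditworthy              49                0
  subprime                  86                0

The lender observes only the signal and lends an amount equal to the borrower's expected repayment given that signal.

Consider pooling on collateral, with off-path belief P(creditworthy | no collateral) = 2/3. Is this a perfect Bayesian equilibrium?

On the equilibrium path (collateral) the lender holds the prior 1/3 and pays 1/3·367 + 2/3·277 = 307. Off-path (no collateral) belief 2/3 gives 2/3·367 + 1/3·277 = 337.
Creditworthy: collateral gives 307 − 49 = 258; no collateral gives 337 − 0 = 337. Deviates. ✗
Subprime: collateral gives 307 − 86 = 221; no collateral gives 337 − 0 = 337. Deviates. ✗

No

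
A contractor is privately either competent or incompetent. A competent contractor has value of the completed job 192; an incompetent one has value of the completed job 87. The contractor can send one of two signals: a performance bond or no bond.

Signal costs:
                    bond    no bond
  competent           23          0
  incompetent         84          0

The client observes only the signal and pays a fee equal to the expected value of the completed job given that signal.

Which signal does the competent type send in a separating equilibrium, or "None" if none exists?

None

Try competent → bond, incompetent → no bond:
  If types separate, bond earns payment 192 and no bond earns 87.
  Competent: bond gives 192 − 23 = 169; no bond gives 87 − 0 = 87. No deviation. ✓
  Incompetent: no bond gives 87 − 0 = 87; bond gives 192 − 84 = 108. Would deviate. ✗
Try competent → no bond, incompetent → bond:
  If types separate, no bond earns payment 192 and bond earns 87.
  Competent: no bond gives 192 − 0 = 192; bond gives 87 − 23 = 64. No deviation. ✓
  Incompetent: bond gives 87 − 84 = 3; no bond gives 192 − 0 = 192. Would deviate. ✗
Neither assignment is incentive-compatible.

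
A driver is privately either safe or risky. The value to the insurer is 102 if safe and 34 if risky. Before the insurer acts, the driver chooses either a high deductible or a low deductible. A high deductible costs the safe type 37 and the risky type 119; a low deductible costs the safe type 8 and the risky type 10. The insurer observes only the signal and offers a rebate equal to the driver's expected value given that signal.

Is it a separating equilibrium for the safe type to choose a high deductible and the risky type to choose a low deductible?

If types separate, high deductible earns payment 102 and low deductible earns 34.
Safe: high deductible gives 102 − 37 = 65; low deductible gives 34 − 8 = 26. No deviation. ✓
Risky: low deductible gives 34 − 10 = 24; high deductible gives 102 − 119 = -17. No deviation. ✓
Neither type gains from mimicking the other.

Yes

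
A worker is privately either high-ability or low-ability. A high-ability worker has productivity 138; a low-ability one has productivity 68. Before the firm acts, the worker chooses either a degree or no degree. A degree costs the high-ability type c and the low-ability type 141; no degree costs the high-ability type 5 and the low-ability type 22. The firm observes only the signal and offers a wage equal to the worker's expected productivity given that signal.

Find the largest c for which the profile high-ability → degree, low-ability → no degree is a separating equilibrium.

75

Under separation: degree → high-ability (pays 138); no degree → low-ability (pays 68).
Low-ability: 68 − 22 = 46 ≥ 138 − 141 = -3. Holds regardless of c. ✓
High-ability: 138 − c ≥ 68 − 5, so c ≤ 138 − 63 = 75.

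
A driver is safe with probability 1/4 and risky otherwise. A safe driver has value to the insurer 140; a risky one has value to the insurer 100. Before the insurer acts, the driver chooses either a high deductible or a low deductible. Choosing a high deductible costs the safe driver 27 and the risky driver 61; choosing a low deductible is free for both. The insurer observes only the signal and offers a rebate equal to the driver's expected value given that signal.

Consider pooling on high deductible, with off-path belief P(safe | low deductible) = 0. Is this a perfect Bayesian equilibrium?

On the equilibrium path (high deductible) the insurer holds the prior 1/4 and pays 1/4·140 + 3/4·100 = 110. Off-path (low deductible) belief 0 gives 0·140 + 1·100 = 100.
Safe: high deductible gives 110 − 27 = 83; low deductible gives 100 − 0 = 100. Deviates. ✗
Risky: high deductible gives 110 − 61 = 49; low deductible gives 100 − 0 = 100. Deviates. ✗

No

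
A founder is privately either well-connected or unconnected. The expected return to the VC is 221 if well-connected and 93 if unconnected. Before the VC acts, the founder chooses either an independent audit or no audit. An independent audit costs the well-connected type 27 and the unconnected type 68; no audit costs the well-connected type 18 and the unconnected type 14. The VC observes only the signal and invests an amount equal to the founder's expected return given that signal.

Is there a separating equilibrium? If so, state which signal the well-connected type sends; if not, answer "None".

Try well-connected → audit, unconnected → no audit:
  Under separation the VC infers type exactly: audit → well-connected (pays 221), no audit → unconnected (pays 93).
  Well-connected: audit gives 221 − 27 = 194; no audit gives 93 − 18 = 75. No deviation. ✓
  Unconnected: no audit gives 93 − 14 = 79; audit gives 221 − 68 = 153. Would deviate. ✗
Try well-connected → no audit, unconnected → audit:
  Under separation the VC infers type exactly: no audit → well-connected (pays 221), audit → unconnected (pays 93).
  Well-connected: no audit gives 221 − 18 = 203; audit gives 93 − 27 = 66. No deviation. ✓
  Unconnected: audit gives 93 − 68 = 25; no audit gives 221 − 14 = 207. Would deviate. ✗
Neither assignment is incentive-compatible.

None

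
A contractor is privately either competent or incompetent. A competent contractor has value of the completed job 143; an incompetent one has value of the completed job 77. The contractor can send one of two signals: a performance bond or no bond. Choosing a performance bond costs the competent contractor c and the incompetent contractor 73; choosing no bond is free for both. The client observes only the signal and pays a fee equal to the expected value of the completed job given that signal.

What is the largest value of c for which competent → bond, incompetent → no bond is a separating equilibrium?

Under separation: bond → competent (pays 143); no bond → incompetent (pays 77).
Incompetent: 77 − 0 = 77 ≥ 143 − 73 = 70. Holds regardless of c. ✓
Competent: 143 − c ≥ 77 − 0, so c ≤ 143 − 77 = 66.

66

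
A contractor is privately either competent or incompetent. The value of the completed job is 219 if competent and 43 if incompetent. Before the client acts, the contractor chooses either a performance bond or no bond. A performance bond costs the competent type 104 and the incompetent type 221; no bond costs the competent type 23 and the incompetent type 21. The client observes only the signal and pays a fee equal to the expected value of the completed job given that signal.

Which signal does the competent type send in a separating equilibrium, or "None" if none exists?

bond

Try competent → bond, incompetent → no bond:
  Under separation the client infers type exactly: bond → competent (pays 219), no bond → incompetent (pays 43).
  Competent: bond gives 219 − 104 = 115; no bond gives 43 − 23 = 20. No deviation. ✓
  Incompetent: no bond gives 43 − 21 = 22; bond gives 219 − 221 = -2. No deviation. ✓
Both hold — the competent type sends bond.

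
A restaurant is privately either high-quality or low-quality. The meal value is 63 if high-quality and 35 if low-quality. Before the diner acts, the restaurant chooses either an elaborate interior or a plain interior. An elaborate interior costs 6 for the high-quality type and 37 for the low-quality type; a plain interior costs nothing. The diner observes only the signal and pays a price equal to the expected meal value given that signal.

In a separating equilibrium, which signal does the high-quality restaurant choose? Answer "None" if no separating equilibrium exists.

elaborate interior

Try high-quality → elaborate interior, low-quality → plain interior:
  Under separation the diner infers type exactly: elaborate interior → high-quality (pays 63), plain interior → low-quality (pays 35).
  High-quality: elaborate interior gives 63 − 6 = 57; plain interior gives 35 − 0 = 35. No deviation. ✓
  Low-quality: plain interior gives 35 − 0 = 35; elaborate interior gives 63 − 37 = 26. No deviation. ✓
Both hold — the high-quality type sends elaborate interior.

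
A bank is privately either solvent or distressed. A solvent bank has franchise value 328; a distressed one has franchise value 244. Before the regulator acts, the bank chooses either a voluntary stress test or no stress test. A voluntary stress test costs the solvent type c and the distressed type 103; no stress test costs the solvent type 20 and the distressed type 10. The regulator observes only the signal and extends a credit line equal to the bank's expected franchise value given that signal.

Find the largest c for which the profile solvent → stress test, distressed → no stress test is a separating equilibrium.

Under separation: stress test → solvent (pays 328); no stress test → distressed (pays 244).
Distressed: 244 − 10 = 234 ≥ 328 − 103 = 225. Holds regardless of c. ✓
Solvent: 328 − c ≥ 244 − 20, so c ≤ 328 − 224 = 104.

104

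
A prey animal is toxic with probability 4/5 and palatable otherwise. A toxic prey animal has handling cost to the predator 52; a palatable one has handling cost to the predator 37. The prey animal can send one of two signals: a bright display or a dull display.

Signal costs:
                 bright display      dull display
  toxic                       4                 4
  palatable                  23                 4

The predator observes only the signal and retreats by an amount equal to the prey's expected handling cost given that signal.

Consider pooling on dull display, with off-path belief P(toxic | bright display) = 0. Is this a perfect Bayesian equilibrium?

On the equilibrium path (dull display) the predator holds the prior 4/5 and pays 4/5·52 + 1/5·37 = 49. Off-path (bright display) belief 0 gives 0·52 + 1·37 = 37.
Toxic: dull display gives 49 − 4 = 45; bright display gives 37 − 4 = 33. Stays. ✓
Palatable: dull display gives 49 − 4 = 45; bright display gives 37 − 23 = 14. Stays. ✓
Beliefs are Bayes-consistent on-path and both types best-respond.

Yes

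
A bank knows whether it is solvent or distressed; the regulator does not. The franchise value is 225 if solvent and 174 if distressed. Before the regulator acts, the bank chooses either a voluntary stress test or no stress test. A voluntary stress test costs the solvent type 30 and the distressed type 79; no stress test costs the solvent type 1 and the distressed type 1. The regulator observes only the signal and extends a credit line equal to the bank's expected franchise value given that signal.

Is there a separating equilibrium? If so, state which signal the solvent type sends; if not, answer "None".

stress test

Try solvent → stress test, distressed → no stress test:
  Under separation the regulator infers type exactly: stress test → solvent (pays 225), no stress test → distressed (pays 174).
  Solvent: stress test gives 225 − 30 = 195; no stress test gives 174 − 1 = 173. No deviation. ✓
  Distressed: no stress test gives 174 − 1 = 173; stress test gives 225 − 79 = 146. No deviation. ✓
Both hold — the solvent type sends stress test.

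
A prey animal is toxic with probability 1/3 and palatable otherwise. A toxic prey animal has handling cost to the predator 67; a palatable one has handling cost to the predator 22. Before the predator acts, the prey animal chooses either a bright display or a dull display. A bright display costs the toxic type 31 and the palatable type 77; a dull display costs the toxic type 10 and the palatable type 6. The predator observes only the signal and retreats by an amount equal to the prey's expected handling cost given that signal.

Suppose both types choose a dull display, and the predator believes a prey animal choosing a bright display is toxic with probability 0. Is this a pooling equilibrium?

Yes

On the equilibrium path (dull display) the predator holds the prior 1/3 and pays 1/3·67 + 2/3·22 = 37. Off-path (bright display) belief 0 gives 0·67 + 1·22 = 22.
Toxic: dull display gives 37 − 10 = 27; bright display gives 22 − 31 = -9. Stays. ✓
Palatable: dull display gives 37 − 6 = 31; bright display gives 22 − 77 = -55. Stays. ✓
Beliefs are Bayes-consistent on-path and both types best-respond.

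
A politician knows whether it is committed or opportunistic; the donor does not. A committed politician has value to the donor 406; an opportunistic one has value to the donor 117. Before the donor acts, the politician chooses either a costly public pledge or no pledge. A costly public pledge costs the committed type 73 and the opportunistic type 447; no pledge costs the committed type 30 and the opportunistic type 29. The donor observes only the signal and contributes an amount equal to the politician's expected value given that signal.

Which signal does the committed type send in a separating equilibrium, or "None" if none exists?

Try committed → pledge, opportunistic → no pledge:
  Under separation the donor infers type exactly: pledge → committed (pays 406), no pledge → opportunistic (pays 117).
  Committed: pledge gives 406 − 73 = 333; no pledge gives 117 − 30 = 87. No deviation. ✓
  Opportunistic: no pledge gives 117 − 29 = 88; pledge gives 406 − 447 = -41. No deviation. ✓
Both hold — the committed type sends pledge.

pledge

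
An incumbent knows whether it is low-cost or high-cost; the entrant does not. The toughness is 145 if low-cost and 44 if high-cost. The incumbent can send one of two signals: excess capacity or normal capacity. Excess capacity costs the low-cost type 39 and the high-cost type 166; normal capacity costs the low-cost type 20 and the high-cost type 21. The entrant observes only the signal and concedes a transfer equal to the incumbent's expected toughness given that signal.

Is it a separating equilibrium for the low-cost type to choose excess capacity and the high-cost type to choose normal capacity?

Under separation the entrant infers type exactly: excess capacity → low-cost (pays 145), normal capacity → high-cost (pays 44).
Low-cost: excess capacity gives 145 − 39 = 106; normal capacity gives 44 − 20 = 24. No deviation. ✓
High-cost: normal capacity gives 44 − 21 = 23; excess capacity gives 145 − 166 = -21. No deviation. ✓
Neither type gains from mimicking the other.

Yes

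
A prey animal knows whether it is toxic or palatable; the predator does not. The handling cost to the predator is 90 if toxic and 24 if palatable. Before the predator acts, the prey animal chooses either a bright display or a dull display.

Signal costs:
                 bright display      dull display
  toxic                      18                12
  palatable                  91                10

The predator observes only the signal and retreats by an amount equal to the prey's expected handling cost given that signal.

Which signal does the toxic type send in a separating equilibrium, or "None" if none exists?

bright display

Try toxic → bright display, palatable → dull display:
  Under separation the predator infers type exactly: bright display → toxic (pays 90), dull display → palatable (pays 24).
  Toxic: bright display gives 90 − 18 = 72; dull display gives 24 − 12 = 12. No deviation. ✓
  Palatable: dull display gives 24 − 10 = 14; bright display gives 90 − 91 = -1. No deviation. ✓
Both hold — the toxic type sends bright display.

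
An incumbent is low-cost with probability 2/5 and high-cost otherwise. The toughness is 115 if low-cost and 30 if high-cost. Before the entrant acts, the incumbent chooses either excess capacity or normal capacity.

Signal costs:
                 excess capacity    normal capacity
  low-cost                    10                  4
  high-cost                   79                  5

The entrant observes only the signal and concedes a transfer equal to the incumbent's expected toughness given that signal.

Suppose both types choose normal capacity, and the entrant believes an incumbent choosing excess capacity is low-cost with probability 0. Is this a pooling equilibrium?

Yes

On the equilibrium path (normal capacity) the entrant holds the prior 2/5 and pays 2/5·115 + 3/5·30 = 64. Off-path (excess capacity) belief 0 gives 0·115 + 1·30 = 30.
Low-cost: normal capacity gives 64 − 4 = 60; excess capacity gives 30 − 10 = 20. Stays. ✓
High-cost: normal capacity gives 64 − 5 = 59; excess capacity gives 30 − 79 = -49. Stays. ✓
Beliefs are Bayes-consistent on-path and both types best-respond.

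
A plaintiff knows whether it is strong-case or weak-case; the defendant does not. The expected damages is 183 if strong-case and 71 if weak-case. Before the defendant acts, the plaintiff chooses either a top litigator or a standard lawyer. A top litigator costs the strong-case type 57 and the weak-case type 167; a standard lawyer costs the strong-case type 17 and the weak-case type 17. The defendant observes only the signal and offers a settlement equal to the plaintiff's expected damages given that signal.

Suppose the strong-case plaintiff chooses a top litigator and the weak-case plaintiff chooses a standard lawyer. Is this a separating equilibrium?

Under separation the defendant infers type exactly: top litigator → strong-case (pays 183), standard lawyer → weak-case (pays 71).
Strong-case: top litigator gives 183 − 57 = 126; standard lawyer gives 71 − 17 = 54. No deviation. ✓
Weak-case: standard lawyer gives 71 − 17 = 54; top litigator gives 183 − 167 = 16. No deviation. ✓
Neither type gains from mimicking the other.

Yes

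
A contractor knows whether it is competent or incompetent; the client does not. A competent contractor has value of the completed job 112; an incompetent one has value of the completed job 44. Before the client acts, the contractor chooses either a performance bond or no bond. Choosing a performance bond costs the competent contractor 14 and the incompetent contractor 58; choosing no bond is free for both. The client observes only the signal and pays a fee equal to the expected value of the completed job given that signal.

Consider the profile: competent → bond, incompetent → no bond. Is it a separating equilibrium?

No

If types separate, bond earns payment 112 and no bond earns 44.
Competent: bond gives 112 − 14 = 98; no bond gives 44 − 0 = 44. No deviation. ✓
Incompetent: no bond gives 44 − 0 = 44; bond gives 112 − 58 = 54. Would deviate. ✗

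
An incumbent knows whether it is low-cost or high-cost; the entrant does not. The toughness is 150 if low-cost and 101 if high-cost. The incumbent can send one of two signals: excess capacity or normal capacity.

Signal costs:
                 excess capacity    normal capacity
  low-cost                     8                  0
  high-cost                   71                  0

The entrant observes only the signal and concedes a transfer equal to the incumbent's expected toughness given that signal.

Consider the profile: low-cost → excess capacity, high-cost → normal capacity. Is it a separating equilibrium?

If types separate, excess capacity earns payment 150 and normal capacity earns 101.
Low-cost: excess capacity gives 150 − 8 = 142; normal capacity gives 101 − 0 = 101. No deviation. ✓
High-cost: normal capacity gives 101 − 0 = 101; excess capacity gives 150 − 71 = 79. No deviation. ✓
Both incentive constraints hold.

Yes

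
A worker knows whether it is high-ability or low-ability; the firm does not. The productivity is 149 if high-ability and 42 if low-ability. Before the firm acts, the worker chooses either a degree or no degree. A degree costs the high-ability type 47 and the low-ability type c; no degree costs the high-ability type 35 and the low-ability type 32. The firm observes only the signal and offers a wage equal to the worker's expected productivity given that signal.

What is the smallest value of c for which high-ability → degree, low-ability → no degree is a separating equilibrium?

Under separation: degree → high-ability (pays 149); no degree → low-ability (pays 42).
High-ability: 149 − 47 = 102 ≥ 42 − 35 = 7. Holds regardless of c. ✓
Low-ability: 42 − 32 ≥ 149 − c, so c ≥ 149 − 10 = 139.

139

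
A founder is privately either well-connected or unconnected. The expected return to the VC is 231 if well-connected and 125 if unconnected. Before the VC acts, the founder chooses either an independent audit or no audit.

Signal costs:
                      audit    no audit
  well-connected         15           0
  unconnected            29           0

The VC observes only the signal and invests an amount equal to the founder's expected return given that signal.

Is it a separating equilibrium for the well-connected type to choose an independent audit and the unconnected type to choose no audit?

Under separation the VC infers type exactly: audit → well-connected (pays 231), no audit → unconnected (pays 125).
Well-connected: audit gives 231 − 15 = 216; no audit gives 125 − 0 = 125. No deviation. ✓
Unconnected: no audit gives 125 − 0 = 125; audit gives 231 − 29 = 202. Would deviate. ✗

No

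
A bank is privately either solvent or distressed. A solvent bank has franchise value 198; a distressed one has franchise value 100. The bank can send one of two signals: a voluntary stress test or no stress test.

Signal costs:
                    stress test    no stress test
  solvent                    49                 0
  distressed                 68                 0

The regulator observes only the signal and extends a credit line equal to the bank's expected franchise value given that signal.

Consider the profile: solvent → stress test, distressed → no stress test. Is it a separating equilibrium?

No

Under separation the regulator infers type exactly: stress test → solvent (pays 198), no stress test → distressed (pays 100).
Solvent: stress test gives 198 − 49 = 149; no stress test gives 100 − 0 = 100. No deviation. ✓
Distressed: no stress test gives 100 − 0 = 100; stress test gives 198 − 68 = 130. Would deviate. ✗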